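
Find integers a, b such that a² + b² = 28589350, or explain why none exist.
Not possible

Factorization: 28589350 = 2 × 5^2 × 83^3
By Fermat: n is sum of two squares iff every prime p ≡ 3 (mod 4) appears to even power.
Prime(s) ≡ 3 (mod 4) with odd exponent: [(83, 3)]
Therefore 28589350 cannot be expressed as a² + b².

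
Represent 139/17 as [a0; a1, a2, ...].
[8; 5, 1, 2]

Euclidean algorithm steps:
139 = 8 × 17 + 3
17 = 5 × 3 + 2
3 = 1 × 2 + 1
2 = 2 × 1 + 0
Continued fraction: [8; 5, 1, 2]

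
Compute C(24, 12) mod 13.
0

Using Lucas' theorem:
Write n=24 and k=12 in base 13:
n in base 13: [1, 11]
k in base 13: [0, 12]
C(24,12) mod 13 = ∏ C(n_i, k_i) mod 13
Digit binomials (mod 13): C(1,0) = 1; C(11,12) = 0 (k_i > n_i)
Product: 1 × 0 = 0 ≡ 0 (mod 13)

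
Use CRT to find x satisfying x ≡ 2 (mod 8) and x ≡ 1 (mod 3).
10

Using Chinese Remainder Theorem:
M = 8 × 3 = 24
M1 = 3, M2 = 8
y1 = 3^(-1) mod 8 = 3
y2 = 8^(-1) mod 3 = 2
x = (2×3×3 + 1×8×2) mod 24 = 10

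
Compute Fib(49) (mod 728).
169

Matrix identity: Q^n = [[F_(n+1), F_n], [F_n, F_(n-1)]] with Q = [[1,1],[1,0]].
n = 49 = 110001₂. Square-and-multiply, entries mod 728:
Q^1 = [[1,1],[1,0]]
Q^3 = (Q^1)²·Q = [[3,2],[2,1]]
Q^6 = (Q^3)² = [[13,8],[8,5]]
Q^12 = (Q^6)² = [[233,144],[144,89]]
Q^24 = (Q^12)² = [[41,504],[504,265]]
Q^49 = (Q^24)²·Q = [[57,169],[169,616]]
F_49 mod 728 = Q^49[0][1] = 169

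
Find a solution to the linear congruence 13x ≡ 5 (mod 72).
x ≡ 17 (mod 72)

gcd(13, 72) = 1, which divides 5, so solutions exist.
Find 13^(-1) mod 72 by the extended Euclidean algorithm:
72 = 5 × 13 + 7  ⟹  7 = (1)·72 + (-5)·13
13 = 1 × 7 + 6  ⟹  6 = (-1)·72 + (6)·13
7 = 1 × 6 + 1  ⟹  1 = (2)·72 + (-11)·13
So (-11)·13 ≡ 1 (mod 72), i.e. 13^(-1) ≡ -11 ≡ 61 (mod 72).
x ≡ 61 × 5 = 305 ≡ 17 (mod 72).
Check: 13 × 17 = 221 ≡ 5 (mod 72).
Unique solution: x ≡ 17 (mod 72)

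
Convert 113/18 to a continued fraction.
[6; 3, 1, 1, 2]

Euclidean algorithm steps:
113 = 6 × 18 + 5
18 = 3 × 5 + 3
5 = 1 × 3 + 2
3 = 1 × 2 + 1
2 = 2 × 1 + 0
Continued fraction: [6; 3, 1, 1, 2]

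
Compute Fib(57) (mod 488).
2

Matrix identity: Q^n = [[F_(n+1), F_n], [F_n, F_(n-1)]] with Q = [[1,1],[1,0]].
n = 57 = 111001₂. Square-and-multiply, entries mod 488:
Q^1 = [[1,1],[1,0]]
Q^3 = (Q^1)²·Q = [[3,2],[2,1]]
Q^7 = (Q^3)²·Q = [[21,13],[13,8]]
Q^14 = (Q^7)² = [[122,377],[377,233]]
Q^28 = (Q^14)² = [[365,123],[123,242]]
Q^57 = (Q^28)²·Q = [[487,2],[2,485]]
F_57 mod 488 = Q^57[0][1] = 2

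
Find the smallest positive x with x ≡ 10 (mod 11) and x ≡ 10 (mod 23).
10

Using Chinese Remainder Theorem:
M = 11 × 23 = 253
M1 = 23, M2 = 11
y1 = 23^(-1) mod 11 = 1
y2 = 11^(-1) mod 23 = 21
x = (10×23×1 + 10×11×21) mod 253 = 10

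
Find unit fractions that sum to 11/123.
1/12 + 1/164

Greedy algorithm:
11/123: ceiling(123/11) = 12, use 1/12
1/164: ceiling(164/1) = 164, use 1/164
Result: 11/123 = 1/12 + 1/164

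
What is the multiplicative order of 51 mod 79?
39

79 is prime, so ord(51) divides φ(79) = 78.
Divisors of 78: 1, 2, 3, 6, 13, 26, 39, 78.
Repeated squaring: 51^1 ≡ 51, 51^2 ≡ 73, 51^4 ≡ 36, 51^8 ≡ 32, 51^16 ≡ 76, 51^32 ≡ 9, 51^64 ≡ 2 (mod 79).
Test 51^d mod 79 for each divisor d in increasing order:
51^1 ≡ 51
51^2 ≡ 73
51^3 = 51^2·51^1 ≡ 10
51^6 = 51^4·51^2 ≡ 21
51^13 = 51^8·51^4·51^1 ≡ 55
51^26 = 51^16·51^8·51^2 ≡ 23
51^39 = 51^32·51^4·51^2·51^1 ≡ 1  ← first divisor giving 1
The order is 39.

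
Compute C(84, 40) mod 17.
6

Using Lucas' theorem:
Write n=84 and k=40 in base 17:
n in base 17: [4, 16]
k in base 17: [2, 6]
C(84,40) mod 17 = ∏ C(n_i, k_i) mod 17
Digit binomials (mod 17): C(4,2) = 6; C(16,6) = 8008 ≡ 1
Product: 6 × 1 = 6 ≡ 6 (mod 17)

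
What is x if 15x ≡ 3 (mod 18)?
x ≡ 5 (mod 6)

gcd(15, 18) = 3, which divides 3, so solutions exist.
Divide through by 3: 5x ≡ 1 (mod 6).
Find 5^(-1) mod 6 by the extended Euclidean algorithm:
6 = 1 × 5 + 1  ⟹  1 = (1)·6 + (-1)·5
So (-1)·5 ≡ 1 (mod 6), i.e. 5^(-1) ≡ -1 ≡ 5 (mod 6).
x ≡ 5 × 1 = 5 ≡ 5 (mod 6).
Check: 15 × 5 = 75 ≡ 3 (mod 18).
x ≡ 5 (mod 6), giving 3 solutions mod 18.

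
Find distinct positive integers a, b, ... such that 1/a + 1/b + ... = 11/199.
1/19 + 1/379 + 1/159223 + 1/28520799973 + 1/929641178371338400861 + 1/1008271507277592391123742528036634174730681 + 1/1219933718865393655364635368068124756713122928811333803786753398211072842948484537833 + 1/1860297848030936654742608399135821395565274404917258533393305147319524009551744684579405649080712180254407780735949179513154143641842892458088536544987153757401025882029 + 1/4614277444518045184646591832326467411359277711335974416082881814986405515888533562332069783067894981850924485553345190160771506460024406127868096951360637582674289834858262576425271895218431296391169922044160278696744025988461165811212428548328350795432691637759392474030879286312785400132190057899968737693594392669884878193448874327093 + 1/31937334502481972335865307630139228000187060941658399518862518849553429993133277230560087986574331290756232125775998863890963263813589266879406694561350952988662850757053371133819179770003609046815203982179108798005308113258134895569927488690118483730232440575942894680942308888321353318333183158977270294582315388855860989819894602178852719674244639951777398683083694723999674418435726557523519535770015019287382321071804865681731226989916286199314883016472947639367666251368202759691810399195092598892275413777035275182318485652713871000041272524440519262054008953943029365257325370839037761555465335452562216651250516983405134378252470216494582635109781712938341456418881 + 1/2039986670246850822853427080268636607703538330430958135006350872460188775376402385474575383380701179275926633909293920375037781006938834602683282504456671345800481611955974906577358109966753513899436209725756764159504134559394933538420714469300931804842468643272796657406808805007786178371184391663721349034183315512035012402176731111044506314978549915206516847224339930494935465558632905912262959736737614637514921726288403470224139024425700070180324623265095949577758695292697562554242228453440276043742370033993859881981612938703208463591285870376619588297958810138295747858827756577616148419423031480258559516303907719233914603343421735341220080271152090557188286289527661792734931298102513902518914250419121432886312102736349552224188669212688846219382874287241971706387850290821170997846726526589069990513808709560793139660289273086403155344460608865436195352720549406793512677065107181955781264579349071905411393100989250722104770801720673437692418988638492506057962758754921169589084980707251205329924087857682559921447010465898318288868258062129919867004394488124710647843586978379399594154917914477913086776811741840849911967039211773201428676384229432761943488196359561416605048969002045397348240530911560634680322446588472763785839765588633770016209055874572792498932175778494089116461654628549726895871636209026849103988563732410165441

Greedy algorithm:
11/199: ceiling(199/11) = 19, use 1/19
10/3781: ceiling(3781/10) = 379, use 1/379
9/1432999: ceiling(1432999/9) = 159223, use 1/159223
8/228166399777: ceiling(228166399777/8) = 28520799973, use 1/28520799973
7/6507488248599368806021: ceiling(6507488248599368806021/7) = 929641178371338400861, use 1/929641178371338400861
6/6049629043665554346742455168219805048384081: ceiling(6049629043665554346742455168219805048384081/6) = 1008271507277592391123742528036634174730681, use 1/1008271507277592391123742528036634174730681
5/6099668594326968276823176840340623783565614644056669018933766991055364214742422689161: ceiling(6099668594326968276823176840340623783565614644056669018933766991055364214742422689161/5) = 1219933718865393655364635368068124756713122928811333803786753398211072842948484537833, use 1/1219933718865393655364635368068124756713122928811333803786753398211072842948484537833
4/7441191392123746618970433596543285582261097619669034133573220589278096038206978738317622596322848721017631122943796718052616574567371569832354146179948615029604103528113: ceiling(7441191392123746618970433596543285582261097619669034133573220589278096038206978738317622596322848721017631122943796718052616574567371569832354146179948615029604103528113/4) = 1860297848030936654742608399135821395565274404917258533393305147319524009551744684579405649080712180254407780735949179513154143641842892458088536544987153757401025882029, use 1/1860297848030936654742608399135821395565274404917258533393305147319524009551744684579405649080712180254407780735949179513154143641842892458088536544987153757401025882029
3/13842832333554135553939775496979402234077833134007923248248645444959216547665600686996209349203684945552773456660035570482314519380073218383604290854081912748022869504574787729275815685655293889173509766132480836090232077965383497433637285644985052386298074913278177422092637858938356200396570173699906213080783178009654634580346622981277: ceiling(13842832333554135553939775496979402234077833134007923248248645444959216547665600686996209349203684945552773456660035570482314519380073218383604290854081912748022869504574787729275815685655293889173509766132480836090232077965383497433637285644985052386298074913278177422092637858938356200396570173699906213080783178009654634580346622981277/3) = 4614277444518045184646591832326467411359277711335974416082881814986405515888533562332069783067894981850924485553345190160771506460024406127868096951360637582674289834858262576425271895218431296391169922044160278696744025988461165811212428548328350795432691637759392474030879286312785400132190057899968737693594392669884878193448874327093, use 1/4614277444518045184646591832326467411359277711335974416082881814986405515888533562332069783067894981850924485553345190160771506460024406127868096951360637582674289834858262576425271895218431296391169922044160278696744025988461165811212428548328350795432691637759392474030879286312785400132190057899968737693594392669884878193448874327093
2/63874669004963944671730615260278456000374121883316799037725037699106859986266554461120175973148662581512464251551997727781926527627178533758813389122701905977325701514106742267638359540007218093630407964358217596010616226516269791139854977380236967460464881151885789361884617776642706636666366317954540589164630777711721979639789204357705439348489279903554797366167389447999348836871453115047039071540030038574764642143609731363462453979832572398629766032945895278735332502736405519383620798390185197784550827554070550364636971305427742000082545048881038524108017907886058730514650741678075523110930670905124433302501033966810268756504940432989165270219563425876682912837761: ceiling(63874669004963944671730615260278456000374121883316799037725037699106859986266554461120175973148662581512464251551997727781926527627178533758813389122701905977325701514106742267638359540007218093630407964358217596010616226516269791139854977380236967460464881151885789361884617776642706636666366317954540589164630777711721979639789204357705439348489279903554797366167389447999348836871453115047039071540030038574764642143609731363462453979832572398629766032945895278735332502736405519383620798390185197784550827554070550364636971305427742000082545048881038524108017907886058730514650741678075523110930670905124433302501033966810268756504940432989165270219563425876682912837761/2) = 31937334502481972335865307630139228000187060941658399518862518849553429993133277230560087986574331290756232125775998863890963263813589266879406694561350952988662850757053371133819179770003609046815203982179108798005308113258134895569927488690118483730232440575942894680942308888321353318333183158977270294582315388855860989819894602178852719674244639951777398683083694723999674418435726557523519535770015019287382321071804865681731226989916286199314883016472947639367666251368202759691810399195092598892275413777035275182318485652713871000041272524440519262054008953943029365257325370839037761555465335452562216651250516983405134378252470216494582635109781712938341456418881, use 1/31937334502481972335865307630139228000187060941658399518862518849553429993133277230560087986574331290756232125775998863890963263813589266879406694561350952988662850757053371133819179770003609046815203982179108798005308113258134895569927488690118483730232440575942894680942308888321353318333183158977270294582315388855860989819894602178852719674244639951777398683083694723999674418435726557523519535770015019287382321071804865681731226989916286199314883016472947639367666251368202759691810399195092598892275413777035275182318485652713871000041272524440519262054008953943029365257325370839037761555465335452562216651250516983405134378252470216494582635109781712938341456418881
1/2039986670246850822853427080268636607703538330430958135006350872460188775376402385474575383380701179275926633909293920375037781006938834602683282504456671345800481611955974906577358109966753513899436209725756764159504134559394933538420714469300931804842468643272796657406808805007786178371184391663721349034183315512035012402176731111044506314978549915206516847224339930494935465558632905912262959736737614637514921726288403470224139024425700070180324623265095949577758695292697562554242228453440276043742370033993859881981612938703208463591285870376619588297958810138295747858827756577616148419423031480258559516303907719233914603343421735341220080271152090557188286289527661792734931298102513902518914250419121432886312102736349552224188669212688846219382874287241971706387850290821170997846726526589069990513808709560793139660289273086403155344460608865436195352720549406793512677065107181955781264579349071905411393100989250722104770801720673437692418988638492506057962758754921169589084980707251205329924087857682559921447010465898318288868258062129919867004394488124710647843586978379399594154917914477913086776811741840849911967039211773201428676384229432761943488196359561416605048969002045397348240530911560634680322446588472763785839765588633770016209055874572792498932175778494089116461654628549726895871636209026849103988563732410165441: ceiling(2039986670246850822853427080268636607703538330430958135006350872460188775376402385474575383380701179275926633909293920375037781006938834602683282504456671345800481611955974906577358109966753513899436209725756764159504134559394933538420714469300931804842468643272796657406808805007786178371184391663721349034183315512035012402176731111044506314978549915206516847224339930494935465558632905912262959736737614637514921726288403470224139024425700070180324623265095949577758695292697562554242228453440276043742370033993859881981612938703208463591285870376619588297958810138295747858827756577616148419423031480258559516303907719233914603343421735341220080271152090557188286289527661792734931298102513902518914250419121432886312102736349552224188669212688846219382874287241971706387850290821170997846726526589069990513808709560793139660289273086403155344460608865436195352720549406793512677065107181955781264579349071905411393100989250722104770801720673437692418988638492506057962758754921169589084980707251205329924087857682559921447010465898318288868258062129919867004394488124710647843586978379399594154917914477913086776811741840849911967039211773201428676384229432761943488196359561416605048969002045397348240530911560634680322446588472763785839765588633770016209055874572792498932175778494089116461654628549726895871636209026849103988563732410165441/1) = 2039986670246850822853427080268636607703538330430958135006350872460188775376402385474575383380701179275926633909293920375037781006938834602683282504456671345800481611955974906577358109966753513899436209725756764159504134559394933538420714469300931804842468643272796657406808805007786178371184391663721349034183315512035012402176731111044506314978549915206516847224339930494935465558632905912262959736737614637514921726288403470224139024425700070180324623265095949577758695292697562554242228453440276043742370033993859881981612938703208463591285870376619588297958810138295747858827756577616148419423031480258559516303907719233914603343421735341220080271152090557188286289527661792734931298102513902518914250419121432886312102736349552224188669212688846219382874287241971706387850290821170997846726526589069990513808709560793139660289273086403155344460608865436195352720549406793512677065107181955781264579349071905411393100989250722104770801720673437692418988638492506057962758754921169589084980707251205329924087857682559921447010465898318288868258062129919867004394488124710647843586978379399594154917914477913086776811741840849911967039211773201428676384229432761943488196359561416605048969002045397348240530911560634680322446588472763785839765588633770016209055874572792498932175778494089116461654628549726895871636209026849103988563732410165441, use 1/2039986670246850822853427080268636607703538330430958135006350872460188775376402385474575383380701179275926633909293920375037781006938834602683282504456671345800481611955974906577358109966753513899436209725756764159504134559394933538420714469300931804842468643272796657406808805007786178371184391663721349034183315512035012402176731111044506314978549915206516847224339930494935465558632905912262959736737614637514921726288403470224139024425700070180324623265095949577758695292697562554242228453440276043742370033993859881981612938703208463591285870376619588297958810138295747858827756577616148419423031480258559516303907719233914603343421735341220080271152090557188286289527661792734931298102513902518914250419121432886312102736349552224188669212688846219382874287241971706387850290821170997846726526589069990513808709560793139660289273086403155344460608865436195352720549406793512677065107181955781264579349071905411393100989250722104770801720673437692418988638492506057962758754921169589084980707251205329924087857682559921447010465898318288868258062129919867004394488124710647843586978379399594154917914477913086776811741840849911967039211773201428676384229432761943488196359561416605048969002045397348240530911560634680322446588472763785839765588633770016209055874572792498932175778494089116461654628549726895871636209026849103988563732410165441
Result: 11/199 = 1/19 + 1/379 + 1/159223 + 1/28520799973 + 1/929641178371338400861 + 1/1008271507277592391123742528036634174730681 + 1/1219933718865393655364635368068124756713122928811333803786753398211072842948484537833 + 1/1860297848030936654742608399135821395565274404917258533393305147319524009551744684579405649080712180254407780735949179513154143641842892458088536544987153757401025882029 + 1/4614277444518045184646591832326467411359277711335974416082881814986405515888533562332069783067894981850924485553345190160771506460024406127868096951360637582674289834858262576425271895218431296391169922044160278696744025988461165811212428548328350795432691637759392474030879286312785400132190057899968737693594392669884878193448874327093 + 1/31937334502481972335865307630139228000187060941658399518862518849553429993133277230560087986574331290756232125775998863890963263813589266879406694561350952988662850757053371133819179770003609046815203982179108798005308113258134895569927488690118483730232440575942894680942308888321353318333183158977270294582315388855860989819894602178852719674244639951777398683083694723999674418435726557523519535770015019287382321071804865681731226989916286199314883016472947639367666251368202759691810399195092598892275413777035275182318485652713871000041272524440519262054008953943029365257325370839037761555465335452562216651250516983405134378252470216494582635109781712938341456418881 + 1/2039986670246850822853427080268636607703538330430958135006350872460188775376402385474575383380701179275926633909293920375037781006938834602683282504456671345800481611955974906577358109966753513899436209725756764159504134559394933538420714469300931804842468643272796657406808805007786178371184391663721349034183315512035012402176731111044506314978549915206516847224339930494935465558632905912262959736737614637514921726288403470224139024425700070180324623265095949577758695292697562554242228453440276043742370033993859881981612938703208463591285870376619588297958810138295747858827756577616148419423031480258559516303907719233914603343421735341220080271152090557188286289527661792734931298102513902518914250419121432886312102736349552224188669212688846219382874287241971706387850290821170997846726526589069990513808709560793139660289273086403155344460608865436195352720549406793512677065107181955781264579349071905411393100989250722104770801720673437692418988638492506057962758754921169589084980707251205329924087857682559921447010465898318288868258062129919867004394488124710647843586978379399594154917914477913086776811741840849911967039211773201428676384229432761943488196359561416605048969002045397348240530911560634680322446588472763785839765588633770016209055874572792498932175778494089116461654628549726895871636209026849103988563732410165441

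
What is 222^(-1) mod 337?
126

gcd(222, 337) = 1, so the inverse exists.
Extended Euclidean algorithm on (337, 222):
337 = 1 × 222 + 115  ⟹  115 = (1)·337 + (-1)·222
222 = 1 × 115 + 107  ⟹  107 = (-1)·337 + (2)·222
115 = 1 × 107 + 8  ⟹  8 = (2)·337 + (-3)·222
107 = 13 × 8 + 3  ⟹  3 = (-27)·337 + (41)·222
8 = 2 × 3 + 2  ⟹  2 = (56)·337 + (-85)·222
3 = 1 × 2 + 1  ⟹  1 = (-83)·337 + (126)·222
So (126)·222 ≡ 1 (mod 337), i.e. 222^(-1) ≡ 126 (mod 337).
Check: 222 × 126 = 27972 ≡ 1 (mod 337)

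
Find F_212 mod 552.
141

Matrix identity: Q^n = [[F_(n+1), F_n], [F_n, F_(n-1)]] with Q = [[1,1],[1,0]].
n = 212 = 11010100₂. Square-and-multiply, entries mod 552:
Q^1 = [[1,1],[1,0]]
Q^3 = (Q^1)²·Q = [[3,2],[2,1]]
Q^6 = (Q^3)² = [[13,8],[8,5]]
Q^13 = (Q^6)²·Q = [[377,233],[233,144]]
Q^26 = (Q^13)² = [[458,505],[505,505]]
Q^53 = (Q^26)²·Q = [[8,5],[5,3]]
Q^106 = (Q^53)² = [[89,55],[55,34]]
Q^212 = (Q^106)² = [[458,141],[141,317]]
F_212 mod 552 = Q^212[0][1] = 141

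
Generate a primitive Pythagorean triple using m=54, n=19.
(2555, 2052, 3277)

Euclid's formula: a = m² - n², b = 2mn, c = m² + n²
m = 54, n = 19
a = 54² - 19² = 2916 - 361 = 2555
b = 2 × 54 × 19 = 2052
c = 54² + 19² = 2916 + 361 = 3277
Verification: 2555² + 2052² = 6528025 + 4210704 = 10738729 = 3277² ✓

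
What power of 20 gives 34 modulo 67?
31

Baby-step giant-step with step n = ⌈√67⌉ = 9.
Baby steps 20^j mod 67 (j:value) for j=0..8: 0:1, 1:20, 2:65, 3:27, 4:4, 5:13, 6:59, 7:41, 8:16.
Giant-step multiplier: 20^(-9) ≡ 20^(66-9) = 20^57 ≡ 58 (mod 67).
Giant steps γ_i = 34·58^i mod 67: γ_0=34, γ_1=29, γ_2=7, γ_3=4 (in table at j=4).
x = i·n + j = 3·9 + 4 = 31.
Check: 20^31 ≡ 34 (mod 67).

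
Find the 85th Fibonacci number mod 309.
248

Matrix identity: Q^n = [[F_(n+1), F_n], [F_n, F_(n-1)]] with Q = [[1,1],[1,0]].
n = 85 = 1010101₂. Square-and-multiply, entries mod 309:
Q^1 = [[1,1],[1,0]]
Q^2 = (Q^1)² = [[2,1],[1,1]]
Q^5 = (Q^2)²·Q = [[8,5],[5,3]]
Q^10 = (Q^5)² = [[89,55],[55,34]]
Q^21 = (Q^10)²·Q = [[98,131],[131,276]]
Q^42 = (Q^21)² = [[191,172],[172,19]]
Q^85 = (Q^42)²·Q = [[215,248],[248,276]]
F_85 mod 309 = Q^85[0][1] = 248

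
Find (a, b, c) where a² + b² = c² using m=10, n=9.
(19, 180, 181)

Euclid's formula: a = m² - n², b = 2mn, c = m² + n²
m = 10, n = 9
a = 10² - 9² = 100 - 81 = 19
b = 2 × 10 × 9 = 180
c = 10² + 9² = 100 + 81 = 181
Verification: 19² + 180² = 361 + 32400 = 32761 = 181² ✓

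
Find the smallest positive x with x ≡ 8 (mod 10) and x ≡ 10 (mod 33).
208

Using Chinese Remainder Theorem:
M = 10 × 33 = 330
M1 = 33, M2 = 10
y1 = 33^(-1) mod 10 = 7
y2 = 10^(-1) mod 33 = 10
x = (8×33×7 + 10×10×10) mod 330 = 208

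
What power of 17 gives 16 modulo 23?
20

Baby-step giant-step with step n = ⌈√23⌉ = 5.
Baby steps 17^j mod 23 (j:value) for j=0..4: 0:1, 1:17, 2:13, 3:14, 4:8.
Giant-step multiplier: 17^(-5) ≡ 17^(22-5) = 17^17 ≡ 11 (mod 23).
Giant steps γ_i = 16·11^i mod 23: γ_0=16, γ_1=15, γ_2=4, γ_3=21, γ_4=1 (in table at j=0).
x = i·n + j = 4·5 + 0 = 20.
Check: 17^20 ≡ 16 (mod 23).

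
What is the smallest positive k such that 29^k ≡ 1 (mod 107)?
53

107 is prime, so ord(29) divides φ(107) = 106.
Divisors of 106: 1, 2, 53, 106.
Repeated squaring: 29^1 ≡ 29, 29^2 ≡ 92, 29^4 ≡ 11, 29^8 ≡ 14, 29^16 ≡ 89, 29^32 ≡ 3, 29^64 ≡ 9 (mod 107).
Test 29^d mod 107 for each divisor d in increasing order:
29^1 ≡ 29
29^2 ≡ 92
29^53 = 29^32·29^16·29^4·29^1 ≡ 1  ← first divisor giving 1
The order is 53.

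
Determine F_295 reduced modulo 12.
1

Matrix identity: Q^n = [[F_(n+1), F_n], [F_n, F_(n-1)]] with Q = [[1,1],[1,0]].
n = 295 = 100100111₂. Square-and-multiply, entries mod 12:
Q^1 = [[1,1],[1,0]]
Q^2 = (Q^1)² = [[2,1],[1,1]]
Q^4 = (Q^2)² = [[5,3],[3,2]]
Q^9 = (Q^4)²·Q = [[7,10],[10,9]]
Q^18 = (Q^9)² = [[5,4],[4,1]]
Q^36 = (Q^18)² = [[5,0],[0,5]]
Q^73 = (Q^36)²·Q = [[1,1],[1,0]]
Q^147 = (Q^73)²·Q = [[3,2],[2,1]]
Q^295 = (Q^147)²·Q = [[9,1],[1,8]]
F_295 mod 12 = Q^295[0][1] = 1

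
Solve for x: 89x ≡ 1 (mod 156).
149

gcd(89, 156) = 1, so the inverse exists.
Extended Euclidean algorithm on (156, 89):
156 = 1 × 89 + 67  ⟹  67 = (1)·156 + (-1)·89
89 = 1 × 67 + 22  ⟹  22 = (-1)·156 + (2)·89
67 = 3 × 22 + 1  ⟹  1 = (4)·156 + (-7)·89
So (-7)·89 ≡ 1 (mod 156), i.e. 89^(-1) ≡ -7 ≡ 149 (mod 156).
Check: 89 × 149 = 13261 ≡ 1 (mod 156)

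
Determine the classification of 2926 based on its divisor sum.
deficient

Proper divisors of 2926: sum = 1 + 2 + 7 + 11 + 14 + 19 + 22 + 38 + 77 + 133 + 154 + 209 + 266 + 418 + 1463 = 2834
Since 2834 < 2926, 2926 is deficient.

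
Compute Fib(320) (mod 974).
693

Matrix identity: Q^n = [[F_(n+1), F_n], [F_n, F_(n-1)]] with Q = [[1,1],[1,0]].
n = 320 = 101000000₂. Square-and-multiply, entries mod 974:
Q^1 = [[1,1],[1,0]]
Q^2 = (Q^1)² = [[2,1],[1,1]]
Q^5 = (Q^2)²·Q = [[8,5],[5,3]]
Q^10 = (Q^5)² = [[89,55],[55,34]]
Q^20 = (Q^10)² = [[232,921],[921,285]]
Q^40 = (Q^20)² = [[141,845],[845,270]]
Q^80 = (Q^40)² = [[484,551],[551,907]]
Q^160 = (Q^80)² = [[209,877],[877,306]]
Q^320 = (Q^160)² = [[494,693],[693,775]]
F_320 mod 974 = Q^320[0][1] = 693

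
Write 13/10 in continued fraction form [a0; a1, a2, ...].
[1; 3, 3]

Euclidean algorithm steps:
13 = 1 × 10 + 3
10 = 3 × 3 + 1
3 = 3 × 1 + 0
Continued fraction: [1; 3, 3]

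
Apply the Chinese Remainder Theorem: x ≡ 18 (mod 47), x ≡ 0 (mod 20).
300

Using Chinese Remainder Theorem:
M = 47 × 20 = 940
M1 = 20, M2 = 47
y1 = 20^(-1) mod 47 = 40
y2 = 47^(-1) mod 20 = 3
x = (18×20×40 + 0×47×3) mod 940 = 300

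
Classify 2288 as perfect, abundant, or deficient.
abundant

Proper divisors of 2288: sum = 1 + 2 + 4 + 8 + 11 + 13 + 16 + 22 + ... + 208 + 286 + 572 + 1144 (19 divisors) = 2920
Since 2920 > 2288, 2288 is abundant.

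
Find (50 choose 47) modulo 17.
16

Using Lucas' theorem:
Write n=50 and k=47 in base 17:
n in base 17: [2, 16]
k in base 17: [2, 13]
C(50,47) mod 17 = ∏ C(n_i, k_i) mod 17
Digit binomials (mod 17): C(2,2) = 1; C(16,13) = 560 ≡ 16
Product: 1 × 16 = 16 ≡ 16 (mod 17)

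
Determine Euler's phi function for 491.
490

491 = 491
φ(n) = n × ∏(1 - 1/p) for each prime p dividing n
φ(491) = 491 × (1 - 1/491) = 490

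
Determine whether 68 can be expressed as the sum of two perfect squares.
2² + 8² (a=2, b=8)

Factorization: 68 = 2^2 × 17
By Fermat: n is sum of two squares iff every prime p ≡ 3 (mod 4) appears to even power.
All primes ≡ 3 (mod 4) appear to even power.
Search a = 0, 1, 2, … for 68 - a² a perfect square: first hit at a = 2: 68 - 4 = 64 = 8².
68 = 2² + 8² = 4 + 64 ✓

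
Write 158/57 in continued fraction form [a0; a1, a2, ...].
[2; 1, 3, 2, 1, 1, 2]

Euclidean algorithm steps:
158 = 2 × 57 + 44
57 = 1 × 44 + 13
44 = 3 × 13 + 5
13 = 2 × 5 + 3
5 = 1 × 3 + 2
3 = 1 × 2 + 1
2 = 2 × 1 + 0
Continued fraction: [2; 1, 3, 2, 1, 1, 2]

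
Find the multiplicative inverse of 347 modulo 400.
83

gcd(347, 400) = 1, so the inverse exists.
Extended Euclidean algorithm on (400, 347):
400 = 1 × 347 + 53  ⟹  53 = (1)·400 + (-1)·347
347 = 6 × 53 + 29  ⟹  29 = (-6)·400 + (7)·347
53 = 1 × 29 + 24  ⟹  24 = (7)·400 + (-8)·347
29 = 1 × 24 + 5  ⟹  5 = (-13)·400 + (15)·347
24 = 4 × 5 + 4  ⟹  4 = (59)·400 + (-68)·347
5 = 1 × 4 + 1  ⟹  1 = (-72)·400 + (83)·347
So (83)·347 ≡ 1 (mod 400), i.e. 347^(-1) ≡ 83 (mod 400).
Check: 347 × 83 = 28801 ≡ 1 (mod 400)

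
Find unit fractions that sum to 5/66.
1/14 + 1/231

Greedy algorithm:
5/66: ceiling(66/5) = 14, use 1/14
1/231: ceiling(231/1) = 231, use 1/231
Result: 5/66 = 1/14 + 1/231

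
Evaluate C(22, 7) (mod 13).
10

Using Lucas' theorem:
Write n=22 and k=7 in base 13:
n in base 13: [1, 9]
k in base 13: [0, 7]
C(22,7) mod 13 = ∏ C(n_i, k_i) mod 13
Digit binomials (mod 13): C(1,0) = 1; C(9,7) = 36 ≡ 10
Product: 1 × 10 = 10 ≡ 10 (mod 13)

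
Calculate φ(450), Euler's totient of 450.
120

450 = 2 × 3^2 × 5^2
φ(n) = n × ∏(1 - 1/p) for each prime p dividing n
φ(450) = 450 × (1 - 1/2) × (1 - 1/3) × (1 - 1/5) = 120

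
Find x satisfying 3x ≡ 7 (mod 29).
x ≡ 12 (mod 29)

gcd(3, 29) = 1, which divides 7, so solutions exist.
Find 3^(-1) mod 29 by the extended Euclidean algorithm:
29 = 9 × 3 + 2  ⟹  2 = (1)·29 + (-9)·3
3 = 1 × 2 + 1  ⟹  1 = (-1)·29 + (10)·3
So (10)·3 ≡ 1 (mod 29), i.e. 3^(-1) ≡ 10 (mod 29).
x ≡ 10 × 7 = 70 ≡ 12 (mod 29).
Check: 3 × 12 = 36 ≡ 7 (mod 29).
Unique solution: x ≡ 12 (mod 29)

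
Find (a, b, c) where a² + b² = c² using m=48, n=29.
(1463, 2784, 3145)

Euclid's formula: a = m² - n², b = 2mn, c = m² + n²
m = 48, n = 29
a = 48² - 29² = 2304 - 841 = 1463
b = 2 × 48 × 29 = 2784
c = 48² + 29² = 2304 + 841 = 3145
Verification: 1463² + 2784² = 2140369 + 7750656 = 9891025 = 3145² ✓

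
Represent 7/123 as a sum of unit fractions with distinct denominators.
1/18 + 1/738

Greedy algorithm:
7/123: ceiling(123/7) = 18, use 1/18
1/738: ceiling(738/1) = 738, use 1/738
Result: 7/123 = 1/18 + 1/738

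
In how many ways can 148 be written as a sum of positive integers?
33549419497

p(n) counts ways to write n as a sum of positive integers (order ignored).
Euler's pentagonal recurrence: p(k) = p(k-1) + p(k-2) - p(k-5) - p(k-7) + p(k-12) + p(k-15) - ... (offsets j(3j∓1)/2, signs ++--, p(0)=1, p(<0)=0).
DP table for k = 0..147: p(0)=1, p(1)=1, p(2)=2, p(3)=3, p(4)=5, p(5)=7, p(6)=11, p(7)=15, p(8)=22, p(9)=30, p(10)=42, p(11)=56, p(12)=77, p(13)=101, p(14)=135, p(15)=176, p(16)=231, p(17)=297, p(18)=385, p(19)=490, p(20)=627, p(21)=792, p(22)=1002, p(23)=1255, p(24)=1575, p(25)=1958, p(26)=2436, p(27)=3010, p(28)=3718, p(29)=4565, p(30)=5604, p(31)=6842, p(32)=8349, p(33)=10143, p(34)=12310, p(35)=14883, p(36)=17977, p(37)=21637, p(38)=26015, p(39)=31185, p(40)=37338, p(41)=44583, p(42)=53174, p(43)=63261, p(44)=75175, p(45)=89134, p(46)=105558, p(47)=124754, p(48)=147273, p(49)=173525, p(50)=204226, p(51)=239943, p(52)=281589, p(53)=329931, p(54)=386155, p(55)=451276, p(56)=526823, p(57)=614154, p(58)=715220, p(59)=831820, p(60)=966467, p(61)=1121505, p(62)=1300156, p(63)=1505499, p(64)=1741630, p(65)=2012558, p(66)=2323520, p(67)=2679689, p(68)=3087735, p(69)=3554345, p(70)=4087968, p(71)=4697205, p(72)=5392783, p(73)=6185689, p(74)=7089500, p(75)=8118264, p(76)=9289091, p(77)=10619863, p(78)=12132164, p(79)=13848650, p(80)=15796476, p(81)=18004327, p(82)=20506255, p(83)=23338469, p(84)=26543660, p(85)=30167357, p(86)=34262962, p(87)=38887673, p(88)=44108109, p(89)=49995925, p(90)=56634173, p(91)=64112359, p(92)=72533807, p(93)=82010177, p(94)=92669720, p(95)=104651419, p(96)=118114304, p(97)=133230930, p(98)=150198136, p(99)=169229875, p(100)=190569292, p(101)=214481126, p(102)=241265379, p(103)=271248950, p(104)=304801365, p(105)=342325709, p(106)=384276336, p(107)=431149389, p(108)=483502844, p(109)=541946240, p(110)=607163746, p(111)=679903203, p(112)=761002156, p(113)=851376628, p(114)=952050665, p(115)=1064144451, p(116)=1188908248, p(117)=1327710076, p(118)=1482074143, p(119)=1653668665, p(120)=1844349560, p(121)=2056148051, p(122)=2291320912, p(123)=2552338241, p(124)=2841940500, p(125)=3163127352, p(126)=3519222692, p(127)=3913864295, p(128)=4351078600, p(129)=4835271870, p(130)=5371315400, p(131)=5964539504, p(132)=6620830889, p(133)=7346629512, p(134)=8149040695, p(135)=9035836076, p(136)=10015581680, p(137)=11097645016, p(138)=12292341831, p(139)=13610949895, p(140)=15065878135, p(141)=16670689208, p(142)=18440293320, p(143)=20390982757, p(144)=22540654445, p(145)=24908858009, p(146)=27517052599, p(147)=30388671978.
Final step: p(148) = p(147) + p(146) - p(143) - p(141) + p(136) + p(133) - p(126) - p(122) + p(113) + p(108) - p(97) - p(91) + p(78) + p(71) - p(56) - p(48) + p(31) + p(22) - p(3)
= 30388671978 + 27517052599 - 20390982757 - 16670689208 + 10015581680 + 7346629512 - 3519222692 - 2291320912 + 851376628 + 483502844 - 133230930 - 64112359 + 12132164 + 4697205 - 526823 - 147273 + 6842 + 1002 - 3
= 33549419497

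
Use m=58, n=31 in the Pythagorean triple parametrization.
(2403, 3596, 4325)

Euclid's formula: a = m² - n², b = 2mn, c = m² + n²
m = 58, n = 31
a = 58² - 31² = 3364 - 961 = 2403
b = 2 × 58 × 31 = 3596
c = 58² + 31² = 3364 + 961 = 4325
Verification: 2403² + 3596² = 5774409 + 12931216 = 18705625 = 4325² ✓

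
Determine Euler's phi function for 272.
128

272 = 2^4 × 17
φ(n) = n × ∏(1 - 1/p) for each prime p dividing n
φ(272) = 272 × (1 - 1/2) × (1 - 1/17) = 128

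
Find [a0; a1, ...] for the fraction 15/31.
[0; 2, 15]

Euclidean algorithm steps:
15 = 0 × 31 + 15
31 = 2 × 15 + 1
15 = 15 × 1 + 0
Continued fraction: [0; 2, 15]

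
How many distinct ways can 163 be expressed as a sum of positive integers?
142798995930

p(n) counts ways to write n as a sum of positive integers (order ignored).
Euler's pentagonal recurrence: p(k) = p(k-1) + p(k-2) - p(k-5) - p(k-7) + p(k-12) + p(k-15) - ... (offsets j(3j∓1)/2, signs ++--, p(0)=1, p(<0)=0).
DP table for k = 0..162: p(0)=1, p(1)=1, p(2)=2, p(3)=3, p(4)=5, p(5)=7, p(6)=11, p(7)=15, p(8)=22, p(9)=30, p(10)=42, p(11)=56, p(12)=77, p(13)=101, p(14)=135, p(15)=176, p(16)=231, p(17)=297, p(18)=385, p(19)=490, p(20)=627, p(21)=792, p(22)=1002, p(23)=1255, p(24)=1575, p(25)=1958, p(26)=2436, p(27)=3010, p(28)=3718, p(29)=4565, p(30)=5604, p(31)=6842, p(32)=8349, p(33)=10143, p(34)=12310, p(35)=14883, p(36)=17977, p(37)=21637, p(38)=26015, p(39)=31185, p(40)=37338, p(41)=44583, p(42)=53174, p(43)=63261, p(44)=75175, p(45)=89134, p(46)=105558, p(47)=124754, p(48)=147273, p(49)=173525, p(50)=204226, p(51)=239943, p(52)=281589, p(53)=329931, p(54)=386155, p(55)=451276, p(56)=526823, p(57)=614154, p(58)=715220, p(59)=831820, p(60)=966467, p(61)=1121505, p(62)=1300156, p(63)=1505499, p(64)=1741630, p(65)=2012558, p(66)=2323520, p(67)=2679689, p(68)=3087735, p(69)=3554345, p(70)=4087968, p(71)=4697205, p(72)=5392783, p(73)=6185689, p(74)=7089500, p(75)=8118264, p(76)=9289091, p(77)=10619863, p(78)=12132164, p(79)=13848650, p(80)=15796476, p(81)=18004327, p(82)=20506255, p(83)=23338469, p(84)=26543660, p(85)=30167357, p(86)=34262962, p(87)=38887673, p(88)=44108109, p(89)=49995925, p(90)=56634173, p(91)=64112359, p(92)=72533807, p(93)=82010177, p(94)=92669720, p(95)=104651419, p(96)=118114304, p(97)=133230930, p(98)=150198136, p(99)=169229875, p(100)=190569292, p(101)=214481126, p(102)=241265379, p(103)=271248950, p(104)=304801365, p(105)=342325709, p(106)=384276336, p(107)=431149389, p(108)=483502844, p(109)=541946240, p(110)=607163746, p(111)=679903203, p(112)=761002156, p(113)=851376628, p(114)=952050665, p(115)=1064144451, p(116)=1188908248, p(117)=1327710076, p(118)=1482074143, p(119)=1653668665, p(120)=1844349560, p(121)=2056148051, p(122)=2291320912, p(123)=2552338241, p(124)=2841940500, p(125)=3163127352, p(126)=3519222692, p(127)=3913864295, p(128)=4351078600, p(129)=4835271870, p(130)=5371315400, p(131)=5964539504, p(132)=6620830889, p(133)=7346629512, p(134)=8149040695, p(135)=9035836076, p(136)=10015581680, p(137)=11097645016, p(138)=12292341831, p(139)=13610949895, p(140)=15065878135, p(141)=16670689208, p(142)=18440293320, p(143)=20390982757, p(144)=22540654445, p(145)=24908858009, p(146)=27517052599, p(147)=30388671978, p(148)=33549419497, p(149)=37027355200, p(150)=40853235313, p(151)=45060624582, p(152)=49686288421, p(153)=54770336324, p(154)=60356673280, p(155)=66493182097, p(156)=73232243759, p(157)=80630964769, p(158)=88751778802, p(159)=97662728555, p(160)=107438159466, p(161)=118159068427, p(162)=129913904637.
Final step: p(163) = p(162) + p(161) - p(158) - p(156) + p(151) + p(148) - p(141) - p(137) + p(128) + p(123) - p(112) - p(106) + p(93) + p(86) - p(71) - p(63) + p(46) + p(37) - p(18) - p(8)
= 129913904637 + 118159068427 - 88751778802 - 73232243759 + 45060624582 + 33549419497 - 16670689208 - 11097645016 + 4351078600 + 2552338241 - 761002156 - 384276336 + 82010177 + 34262962 - 4697205 - 1505499 + 105558 + 21637 - 385 - 22
= 142798995930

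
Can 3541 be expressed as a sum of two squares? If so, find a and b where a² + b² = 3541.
25² + 54² (a=25, b=54)

Factorization: 3541 = 3541
By Fermat: n is sum of two squares iff every prime p ≡ 3 (mod 4) appears to even power.
All primes ≡ 3 (mod 4) appear to even power.
Search a = 0, 1, 2, … for 3541 - a² a perfect square: first hit at a = 25: 3541 - 625 = 2916 = 54².
3541 = 25² + 54² = 625 + 2916 ✓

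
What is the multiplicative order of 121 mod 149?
74

149 is prime, so ord(121) divides φ(149) = 148.
Divisors of 148: 1, 2, 4, 37, 74, 148.
Repeated squaring: 121^1 ≡ 121, 121^2 ≡ 39, 121^4 ≡ 31, 121^8 ≡ 67, 121^16 ≡ 19, 121^32 ≡ 63, 121^64 ≡ 95, 121^128 ≡ 85 (mod 149).
Test 121^d mod 149 for each divisor d in increasing order:
121^1 ≡ 121
121^2 ≡ 39
121^4 ≡ 31
121^37 = 121^32·121^4·121^1 ≡ 148
121^74 = 121^64·121^8·121^2 ≡ 1  ← first divisor giving 1
The order is 74.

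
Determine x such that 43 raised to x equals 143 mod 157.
6

Baby-step giant-step with step n = ⌈√157⌉ = 13.
Baby steps 43^j mod 157 (j:value) for j=0..12: 0:1, 1:43, 2:122, 3:65, 4:126, 5:80, 6:143, 7:26, 8:19, 9:32, 10:120, 11:136, 12:39.
h = 143 is already in the table at j=6, so x = 6.
Check: 43^6 ≡ 143 (mod 157).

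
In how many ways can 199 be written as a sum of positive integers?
3646072432125

p(n) counts ways to write n as a sum of positive integers (order ignored).
Euler's pentagonal recurrence: p(k) = p(k-1) + p(k-2) - p(k-5) - p(k-7) + p(k-12) + p(k-15) - ... (offsets j(3j∓1)/2, signs ++--, p(0)=1, p(<0)=0).
DP table for k = 0..198: p(0)=1, p(1)=1, p(2)=2, p(3)=3, p(4)=5, p(5)=7, p(6)=11, p(7)=15, p(8)=22, p(9)=30, p(10)=42, p(11)=56, p(12)=77, p(13)=101, p(14)=135, p(15)=176, p(16)=231, p(17)=297, p(18)=385, p(19)=490, p(20)=627, p(21)=792, p(22)=1002, p(23)=1255, p(24)=1575, p(25)=1958, p(26)=2436, p(27)=3010, p(28)=3718, p(29)=4565, p(30)=5604, p(31)=6842, p(32)=8349, p(33)=10143, p(34)=12310, p(35)=14883, p(36)=17977, p(37)=21637, p(38)=26015, p(39)=31185, p(40)=37338, p(41)=44583, p(42)=53174, p(43)=63261, p(44)=75175, p(45)=89134, p(46)=105558, p(47)=124754, p(48)=147273, p(49)=173525, p(50)=204226, p(51)=239943, p(52)=281589, p(53)=329931, p(54)=386155, p(55)=451276, p(56)=526823, p(57)=614154, p(58)=715220, p(59)=831820, p(60)=966467, p(61)=1121505, p(62)=1300156, p(63)=1505499, p(64)=1741630, p(65)=2012558, p(66)=2323520, p(67)=2679689, p(68)=3087735, p(69)=3554345, p(70)=4087968, p(71)=4697205, p(72)=5392783, p(73)=6185689, p(74)=7089500, p(75)=8118264, p(76)=9289091, p(77)=10619863, p(78)=12132164, p(79)=13848650, p(80)=15796476, p(81)=18004327, p(82)=20506255, p(83)=23338469, p(84)=26543660, p(85)=30167357, p(86)=34262962, p(87)=38887673, p(88)=44108109, p(89)=49995925, p(90)=56634173, p(91)=64112359, p(92)=72533807, p(93)=82010177, p(94)=92669720, p(95)=104651419, p(96)=118114304, p(97)=133230930, p(98)=150198136, p(99)=169229875, p(100)=190569292, p(101)=214481126, p(102)=241265379, p(103)=271248950, p(104)=304801365, p(105)=342325709, p(106)=384276336, p(107)=431149389, p(108)=483502844, p(109)=541946240, p(110)=607163746, p(111)=679903203, p(112)=761002156, p(113)=851376628, p(114)=952050665, p(115)=1064144451, p(116)=1188908248, p(117)=1327710076, p(118)=1482074143, p(119)=1653668665, p(120)=1844349560, p(121)=2056148051, p(122)=2291320912, p(123)=2552338241, p(124)=2841940500, p(125)=3163127352, p(126)=3519222692, p(127)=3913864295, p(128)=4351078600, p(129)=4835271870, p(130)=5371315400, p(131)=5964539504, p(132)=6620830889, p(133)=7346629512, p(134)=8149040695, p(135)=9035836076, p(136)=10015581680, p(137)=11097645016, p(138)=12292341831, p(139)=13610949895, p(140)=15065878135, p(141)=16670689208, p(142)=18440293320, p(143)=20390982757, p(144)=22540654445, p(145)=24908858009, p(146)=27517052599, p(147)=30388671978, p(148)=33549419497, p(149)=37027355200, p(150)=40853235313, p(151)=45060624582, p(152)=49686288421, p(153)=54770336324, p(154)=60356673280, p(155)=66493182097, p(156)=73232243759, p(157)=80630964769, p(158)=88751778802, p(159)=97662728555, p(160)=107438159466, p(161)=118159068427, p(162)=129913904637, p(163)=142798995930, p(164)=156919475295, p(165)=172389800255, p(166)=189334822579, p(167)=207890420102, p(168)=228204732751, p(169)=250438925115, p(170)=274768617130, p(171)=301384802048, p(172)=330495499613, p(173)=362326859895, p(174)=397125074750, p(175)=435157697830, p(176)=476715857290, p(177)=522115831195, p(178)=571701605655, p(179)=625846753120, p(180)=684957390936, p(181)=749474411781, p(182)=819876908323, p(183)=896684817527, p(184)=980462880430, p(185)=1071823774337, p(186)=1171432692373, p(187)=1280011042268, p(188)=1398341745571, p(189)=1527273599625, p(190)=1667727404093, p(191)=1820701100652, p(192)=1987276856363, p(193)=2168627105469, p(194)=2366022741845, p(195)=2580840212973, p(196)=2814570987591, p(197)=3068829878530, p(198)=3345365983698.
Final step: p(199) = p(198) + p(197) - p(194) - p(192) + p(187) + p(184) - p(177) - p(173) + p(164) + p(159) - p(148) - p(142) + p(129) + p(122) - p(107) - p(99) + p(82) + p(73) - p(54) - p(44) + p(23) + p(12)
= 3345365983698 + 3068829878530 - 2366022741845 - 1987276856363 + 1280011042268 + 980462880430 - 522115831195 - 362326859895 + 156919475295 + 97662728555 - 33549419497 - 18440293320 + 4835271870 + 2291320912 - 431149389 - 169229875 + 20506255 + 6185689 - 386155 - 75175 + 1255 + 77
= 3646072432125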